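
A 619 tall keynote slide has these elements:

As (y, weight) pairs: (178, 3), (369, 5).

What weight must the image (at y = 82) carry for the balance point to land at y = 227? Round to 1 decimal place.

Existing Σw = 8 (3 + 5); existing moment 3·178 + 5·369 = 2379.
Balance at y = 227 requires (2379 + w·82) / (8 + w) = 227.
Solving: w = (227·8 − 2379) / (82 − 227) = -563 / -145 ≈ 3.88.

w ≈ 3.9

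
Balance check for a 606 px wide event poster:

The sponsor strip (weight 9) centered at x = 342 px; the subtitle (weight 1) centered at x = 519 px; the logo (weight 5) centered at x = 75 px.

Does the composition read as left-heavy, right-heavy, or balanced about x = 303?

Total weight = 9 + 1 + 5 = 15.
x: (9·342 + 1·519 + 5·75) / 15 = 3972 / 15 ≈ 264.80
Since 264.8 is left of 303, the composition reads left-heavy.

left-heavy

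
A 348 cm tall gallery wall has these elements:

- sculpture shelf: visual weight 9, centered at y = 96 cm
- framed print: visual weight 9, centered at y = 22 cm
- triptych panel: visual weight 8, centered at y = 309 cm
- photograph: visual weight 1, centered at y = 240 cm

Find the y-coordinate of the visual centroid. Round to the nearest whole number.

Weights sum to 9 + 9 + 8 + 1 = 27.
Σw·y = 9·96 + 9·22 + 8·309 + 1·240 = 3774, so ȳ = 3774/27 ≈ 139.78.

y ≈ 140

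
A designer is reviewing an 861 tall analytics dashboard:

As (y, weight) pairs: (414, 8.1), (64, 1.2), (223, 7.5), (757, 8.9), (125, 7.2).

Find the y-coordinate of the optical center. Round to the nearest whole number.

y ≈ 387

Total weight = 8.1 + 1.2 + 7.5 + 8.9 + 7.2 = 32.9.
Σw·y = 8.1·414 + 1.2·64 + 7.5·223 + 8.9·757 + 7.2·125 = 12740.0, so ȳ = 12740.0/32.9 ≈ 387.23.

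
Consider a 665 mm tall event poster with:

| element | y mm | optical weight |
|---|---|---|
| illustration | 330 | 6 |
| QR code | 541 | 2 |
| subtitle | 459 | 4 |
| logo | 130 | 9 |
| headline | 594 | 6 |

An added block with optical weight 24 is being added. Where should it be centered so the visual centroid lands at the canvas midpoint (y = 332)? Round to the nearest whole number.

y ≈ 304

With the added block, Σw becomes 6 + 2 + 4 + 9 + 6 + 24 = 51.
y: need Σw·y = 51·332 = 16932. Existing = 6·330 + 2·541 + 4·459 + 9·130 + 6·594 = 9632. Remainder 7300 / 24 ≈ 304.17.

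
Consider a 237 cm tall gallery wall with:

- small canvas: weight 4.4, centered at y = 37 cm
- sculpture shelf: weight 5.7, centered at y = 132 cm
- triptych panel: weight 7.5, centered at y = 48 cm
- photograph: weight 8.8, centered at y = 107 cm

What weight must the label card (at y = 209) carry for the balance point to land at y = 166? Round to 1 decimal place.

w ≈ 50.4

Existing Σw = 26.4 (4.4 + 5.7 + 7.5 + 8.8); existing moment 4.4·37 + 5.7·132 + 7.5·48 + 8.8·107 = 2216.8.
Set Σw·y/Σw = 166: (2216.8 + 209w) = 166·(26.4 + w).
So w = (166·26.4 − 2216.8)/(209 − 166) = 2165.6/43 ≈ 50.36.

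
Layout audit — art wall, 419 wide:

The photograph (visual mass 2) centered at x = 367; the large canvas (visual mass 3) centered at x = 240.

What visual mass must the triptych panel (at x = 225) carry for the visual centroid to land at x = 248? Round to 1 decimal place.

Known weights sum to 2 + 3 = 5; their moment is 2·367 + 3·240 = 1454.
Balance at x = 248 requires (1454 + w·225) / (5 + w) = 248.
So w = (248·5 − 1454)/(225 − 248) = -214/-23 ≈ 9.30.

w ≈ 9.3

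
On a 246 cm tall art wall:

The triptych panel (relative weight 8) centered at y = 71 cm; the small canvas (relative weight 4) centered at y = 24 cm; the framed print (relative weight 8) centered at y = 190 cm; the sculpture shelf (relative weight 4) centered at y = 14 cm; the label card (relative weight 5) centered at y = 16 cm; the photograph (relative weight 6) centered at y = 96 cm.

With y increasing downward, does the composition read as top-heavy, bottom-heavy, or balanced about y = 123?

Weights sum to 8 + 4 + 8 + 4 + 5 + 6 = 35.
Σw·y = 2896; ȳ = 2896/35 ≈ 82.74.
82.7 lies above (smaller y than) the midline 123, so the layout is top-heavy.

top-heavy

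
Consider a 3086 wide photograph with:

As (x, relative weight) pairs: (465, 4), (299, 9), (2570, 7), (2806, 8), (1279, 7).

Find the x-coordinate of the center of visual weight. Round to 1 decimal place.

Σw = 4 + 9 + 7 + 8 + 7 = 35.
x: (4·465 + 9·299 + 7·2570 + 8·2806 + 7·1279) / 35 = 53942 / 35 ≈ 1541.20

x ≈ 1541.2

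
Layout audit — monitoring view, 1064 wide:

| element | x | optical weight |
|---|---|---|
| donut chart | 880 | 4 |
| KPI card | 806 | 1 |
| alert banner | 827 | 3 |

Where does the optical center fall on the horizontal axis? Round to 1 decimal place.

x ≈ 850.9

Total weight = 4 + 1 + 3 = 8.
x-moment: 4·880 + 1·806 + 3·827 = 6807; centroid 6807/8 ≈ 850.88.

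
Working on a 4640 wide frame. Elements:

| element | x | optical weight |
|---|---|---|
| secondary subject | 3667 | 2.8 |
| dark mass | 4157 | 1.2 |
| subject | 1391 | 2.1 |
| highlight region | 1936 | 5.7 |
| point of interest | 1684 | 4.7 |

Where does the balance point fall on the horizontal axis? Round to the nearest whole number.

Weights sum to 2.8 + 1.2 + 2.1 + 5.7 + 4.7 = 16.5.
x-moment: 2.8·3667 + 1.2·4157 + 2.1·1391 + 5.7·1936 + 4.7·1684 = 37127.1; centroid 37127.1/16.5 ≈ 2250.13.

x ≈ 2250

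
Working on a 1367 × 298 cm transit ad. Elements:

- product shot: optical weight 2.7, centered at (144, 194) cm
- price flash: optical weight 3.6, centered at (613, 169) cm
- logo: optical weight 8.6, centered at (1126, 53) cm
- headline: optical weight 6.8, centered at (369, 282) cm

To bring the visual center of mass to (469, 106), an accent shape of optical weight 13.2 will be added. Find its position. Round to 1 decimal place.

With the accent shape, Σw becomes 2.7 + 3.6 + 8.6 + 6.8 + 13.2 = 34.9.
x: need Σw·x = 34.9·469 = 16368.1. Existing = 2.7·144 + 3.6·613 + 8.6·1126 + 6.8·369 = 14788.4. Remainder 1579.7 / 13.2 ≈ 119.67.
y: need Σw·y = 34.9·106 = 3699.4. Existing = 2.7·194 + 3.6·169 + 8.6·53 + 6.8·282 = 3505.6. Remainder 193.8 / 13.2 ≈ 14.68.

(119.7, 14.7)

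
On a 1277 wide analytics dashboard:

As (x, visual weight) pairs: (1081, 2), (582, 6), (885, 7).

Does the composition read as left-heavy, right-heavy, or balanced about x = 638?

right-heavy

Σw = 2 + 6 + 7 = 15.
Σw·x = 2·1081 + 6·582 + 7·885 = 11849, so x̄ = 11849/15 ≈ 789.93.
789.9 lies right of the midline 638, so the layout is right-heavy.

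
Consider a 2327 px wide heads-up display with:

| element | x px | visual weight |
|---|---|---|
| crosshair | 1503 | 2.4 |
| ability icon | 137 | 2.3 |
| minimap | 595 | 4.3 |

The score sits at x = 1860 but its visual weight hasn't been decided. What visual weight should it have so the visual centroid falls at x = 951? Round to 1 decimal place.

w ≈ 2.3

Existing Σw = 9.0 (2.4 + 2.3 + 4.3); existing moment 2.4·1503 + 2.3·137 + 4.3·595 = 6480.8.
Set Σw·x/Σw = 951: (6480.8 + 1860w) = 951·(9.0 + w).
Rearranging, w·(1860 − 951) = 951·9.0 − 6480.8 = 2078.2, so w ≈ 2078.2/909 = 2.29.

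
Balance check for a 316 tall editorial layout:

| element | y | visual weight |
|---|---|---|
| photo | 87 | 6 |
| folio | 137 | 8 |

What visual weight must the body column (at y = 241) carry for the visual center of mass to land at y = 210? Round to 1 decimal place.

Fixed elements: Σw = 6 + 8 = 14, Σw·y = 6·87 + 8·137 = 1618.
For the centroid to hit 210: (1618 + w·241) / (14 + w) = 210.
Solving: w = (210·14 − 1618) / (241 − 210) = 1322 / 31 ≈ 42.65.

w ≈ 42.6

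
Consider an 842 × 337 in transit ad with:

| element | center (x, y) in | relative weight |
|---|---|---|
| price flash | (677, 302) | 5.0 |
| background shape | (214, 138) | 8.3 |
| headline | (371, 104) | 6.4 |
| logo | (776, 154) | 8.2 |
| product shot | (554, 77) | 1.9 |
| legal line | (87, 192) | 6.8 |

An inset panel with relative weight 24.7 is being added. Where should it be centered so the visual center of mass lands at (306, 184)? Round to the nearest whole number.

(130, 212)

After adding the inset panel, total weight = 5.0 + 8.3 + 6.4 + 8.2 + 1.9 + 6.8 + 24.7 = 61.3.
x: need Σw·x = 61.3·306 = 18757.8. Existing = 5.0·677 + 8.3·214 + 6.4·371 + 8.2·776 + 1.9·554 + 6.8·87 = 15543.0. Remainder 3214.8 / 24.7 ≈ 130.15.
y: need Σw·y = 61.3·184 = 11279.2. Existing = 5.0·302 + 8.3·138 + 6.4·104 + 8.2·154 + 1.9·77 + 6.8·192 = 6035.7. Remainder 5243.5 / 24.7 ≈ 212.29.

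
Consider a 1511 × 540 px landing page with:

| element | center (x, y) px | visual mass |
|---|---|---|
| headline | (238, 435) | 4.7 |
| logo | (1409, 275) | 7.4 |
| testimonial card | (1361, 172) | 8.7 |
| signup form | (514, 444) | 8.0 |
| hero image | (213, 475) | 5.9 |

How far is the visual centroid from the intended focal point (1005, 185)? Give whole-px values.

≈ 237 px

Weights sum to 4.7 + 7.4 + 8.7 + 8.0 + 5.9 = 34.7.
Σw·x = 4.7·238 + 7.4·1409 + 8.7·1361 + 8.0·514 + 5.9·213 = 28754.6, so x̄ = 28754.6/34.7 ≈ 828.66.
Σw·y = 4.7·435 + 7.4·275 + 8.7·172 + 8.0·444 + 5.9·475 = 11930.4, so ȳ = 11930.4/34.7 ≈ 343.82.
Offset from (1005, 185): Δx ≈ -176.34, Δy ≈ 158.82; distance = √(Δx² + Δy²) ≈ 237.31.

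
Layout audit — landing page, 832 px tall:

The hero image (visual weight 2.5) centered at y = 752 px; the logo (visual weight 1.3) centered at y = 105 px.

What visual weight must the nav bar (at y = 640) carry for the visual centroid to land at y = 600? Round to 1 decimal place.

w ≈ 6.6

Fixed elements: Σw = 2.5 + 1.3 = 3.8, Σw·y = 2.5·752 + 1.3·105 = 2016.5.
For the centroid to hit 600: (2016.5 + w·640) / (3.8 + w) = 600.
So w = (600·3.8 − 2016.5)/(640 − 600) = 263.5/40 ≈ 6.59.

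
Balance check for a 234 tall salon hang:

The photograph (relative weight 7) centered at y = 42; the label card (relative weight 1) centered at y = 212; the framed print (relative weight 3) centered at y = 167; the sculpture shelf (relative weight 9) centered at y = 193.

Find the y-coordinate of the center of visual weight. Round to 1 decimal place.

Σw = 7 + 1 + 3 + 9 = 20.
Σw·y = 7·42 + 1·212 + 3·167 + 9·193 = 2744, so ȳ = 2744/20 ≈ 137.20.

y ≈ 137.2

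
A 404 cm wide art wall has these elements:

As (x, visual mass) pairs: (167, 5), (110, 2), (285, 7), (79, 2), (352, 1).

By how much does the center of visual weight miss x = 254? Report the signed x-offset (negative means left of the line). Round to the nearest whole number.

Total weight = 5 + 2 + 7 + 2 + 1 = 17.
x: (5·167 + 2·110 + 7·285 + 2·79 + 1·352) / 17 = 3560 / 17 ≈ 209.41
Offset from x = 254: 209.41 − 254 ≈ -44.59.

≈ -45 cm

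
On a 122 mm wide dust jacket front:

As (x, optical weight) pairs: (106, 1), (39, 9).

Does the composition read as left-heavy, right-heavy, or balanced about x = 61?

left-heavy

Total weight = 1 + 9 = 10.
x-moment: 1·106 + 9·39 = 457; centroid 457/10 ≈ 45.70.
45.7 lies left of the midline 61, so the layout is left-heavy.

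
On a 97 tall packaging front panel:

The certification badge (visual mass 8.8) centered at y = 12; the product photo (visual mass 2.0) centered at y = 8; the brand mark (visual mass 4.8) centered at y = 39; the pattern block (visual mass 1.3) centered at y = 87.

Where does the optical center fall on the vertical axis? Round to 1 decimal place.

y ≈ 25.0

Weights sum to 8.8 + 2.0 + 4.8 + 1.3 = 16.9.
Σw·y = 8.8·12 + 2.0·8 + 4.8·39 + 1.3·87 = 421.9, so ȳ = 421.9/16.9 ≈ 24.96.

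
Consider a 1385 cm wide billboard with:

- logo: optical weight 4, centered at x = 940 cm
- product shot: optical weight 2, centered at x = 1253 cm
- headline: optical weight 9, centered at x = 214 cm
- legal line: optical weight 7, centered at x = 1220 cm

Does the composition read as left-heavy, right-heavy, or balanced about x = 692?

Σw = 4 + 2 + 9 + 7 = 22.
Σw·x = 4·940 + 2·1253 + 9·214 + 7·1220 = 16732, so x̄ = 16732/22 ≈ 760.55.
760.5 vs midline 692 → right-heavy.

right-heavy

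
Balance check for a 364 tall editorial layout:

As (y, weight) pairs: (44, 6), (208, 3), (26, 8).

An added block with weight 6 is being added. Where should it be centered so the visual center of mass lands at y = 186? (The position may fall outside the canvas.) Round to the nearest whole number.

New total weight: (6 + 3 + 8) + 6 = 23.
y: need Σw·y = 23·186 = 4278. Existing = 6·44 + 3·208 + 8·26 = 1096. Remainder 3182 / 6 ≈ 530.33.

y ≈ 530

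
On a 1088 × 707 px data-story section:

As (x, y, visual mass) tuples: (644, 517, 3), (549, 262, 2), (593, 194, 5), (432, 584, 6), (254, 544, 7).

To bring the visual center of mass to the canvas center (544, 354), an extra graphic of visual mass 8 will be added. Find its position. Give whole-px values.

(812, 77)

With the extra graphic, Σw becomes 3 + 2 + 5 + 6 + 7 + 8 = 31.
x: need Σw·x = 31·544 = 16864. Existing = 3·644 + 2·549 + 5·593 + 6·432 + 7·254 = 10365. Remainder 6499 / 8 ≈ 812.38.
y: need Σw·y = 31·354 = 10974. Existing = 3·517 + 2·262 + 5·194 + 6·584 + 7·544 = 10357. Remainder 617 / 8 ≈ 77.12.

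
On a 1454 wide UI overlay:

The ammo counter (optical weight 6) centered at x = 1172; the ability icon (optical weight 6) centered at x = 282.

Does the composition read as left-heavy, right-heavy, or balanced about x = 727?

Σw = 6 + 6 = 12.
x-moment: 6·1172 + 6·282 = 8724; centroid 8724/12 ≈ 727.00.
727.00 = 727 exactly: balanced.

balanced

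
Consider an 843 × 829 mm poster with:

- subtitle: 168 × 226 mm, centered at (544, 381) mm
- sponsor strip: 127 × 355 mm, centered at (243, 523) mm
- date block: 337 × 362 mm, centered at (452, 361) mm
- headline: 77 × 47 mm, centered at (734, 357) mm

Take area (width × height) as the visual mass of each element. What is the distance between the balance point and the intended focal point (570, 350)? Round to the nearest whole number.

Taking area as weight: subtitle 168·226 = 37968, sponsor strip 127·355 = 45085, date block 337·362 = 121994, headline 77·47 = 3619. Sum 208666.
x-moment: 37968·544 + 45085·243 + 121994·452 + 3619·734 = 89407881; centroid 89407881/208666 ≈ 428.47.
y-moment: 37968·381 + 45085·523 + 121994·361 + 3619·357 = 83377080; centroid 83377080/208666 ≈ 399.57.
Offset from (570, 350): Δx ≈ -141.53, Δy ≈ 49.57; distance = √(Δx² + Δy²) ≈ 149.96.

≈ 150 mm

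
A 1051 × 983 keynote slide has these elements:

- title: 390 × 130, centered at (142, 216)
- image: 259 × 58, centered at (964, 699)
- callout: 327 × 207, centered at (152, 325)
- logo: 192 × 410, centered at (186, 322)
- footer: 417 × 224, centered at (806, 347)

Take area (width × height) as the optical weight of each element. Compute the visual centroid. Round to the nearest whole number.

(399, 331)

Taking area as weight: title 390·130 = 50700, image 259·58 = 15022, callout 327·207 = 67689, logo 192·410 = 78720, footer 417·224 = 93408. Sum 305539.
Σw·x = 50700·142 + 15022·964 + 67689·152 + 78720·186 + 93408·806 = 121898104, so x̄ = 121898104/305539 ≈ 398.96.
Σw·y = 50700·216 + 15022·699 + 67689·325 + 78720·322 + 93408·347 = 101210919, so ȳ = 101210919/305539 ≈ 331.25.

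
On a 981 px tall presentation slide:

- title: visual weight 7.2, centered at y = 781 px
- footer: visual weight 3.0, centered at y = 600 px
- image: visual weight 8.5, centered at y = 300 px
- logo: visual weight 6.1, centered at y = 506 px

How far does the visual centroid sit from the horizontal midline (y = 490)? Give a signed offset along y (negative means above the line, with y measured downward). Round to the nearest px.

≈ 37 px

Total weight = 7.2 + 3.0 + 8.5 + 6.1 = 24.8.
Σw·y = 7.2·781 + 3.0·600 + 8.5·300 + 6.1·506 = 13059.8, so ȳ = 13059.8/24.8 ≈ 526.60.
Against y = 490, that's 526.60 − 490 = 36.60.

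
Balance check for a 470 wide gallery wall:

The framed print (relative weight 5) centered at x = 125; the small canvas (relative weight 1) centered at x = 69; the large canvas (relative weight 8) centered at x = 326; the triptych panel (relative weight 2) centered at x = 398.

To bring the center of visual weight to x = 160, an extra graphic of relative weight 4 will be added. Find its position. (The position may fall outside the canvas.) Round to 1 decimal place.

x ≈ -224.5

New total weight: (5 + 1 + 8 + 2) + 4 = 20.
Along x: (4098 + 4·x) / 20 = 160 (existing moment 5·125 + 1·69 + 8·326 + 2·398 = 4098) ⇒ x = (3200 − 4098) / 4 ≈ -224.50.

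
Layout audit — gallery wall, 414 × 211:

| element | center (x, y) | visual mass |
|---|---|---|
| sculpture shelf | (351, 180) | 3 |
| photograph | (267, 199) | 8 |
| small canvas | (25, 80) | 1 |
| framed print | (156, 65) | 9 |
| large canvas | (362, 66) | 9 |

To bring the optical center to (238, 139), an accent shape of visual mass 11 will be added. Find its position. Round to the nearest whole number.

(171, 210)

New total weight: (3 + 8 + 1 + 9 + 9) + 11 = 41.
x: target moment 41×238 = 9758; current 3·351 + 8·267 + 1·25 + 9·156 + 9·362 = 7876; the accent shape supplies 1882, so x = 1882/11 ≈ 171.09.
y: target moment 41×139 = 5699; current 3·180 + 8·199 + 1·80 + 9·65 + 9·66 = 3391; the accent shape supplies 2308, so y = 2308/11 ≈ 209.82.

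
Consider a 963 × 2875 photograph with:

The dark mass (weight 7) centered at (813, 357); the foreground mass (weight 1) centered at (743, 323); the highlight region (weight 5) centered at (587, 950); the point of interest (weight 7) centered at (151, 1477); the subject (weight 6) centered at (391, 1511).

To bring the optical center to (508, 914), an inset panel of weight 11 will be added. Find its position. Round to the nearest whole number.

After adding the inset panel, total weight = 7 + 1 + 5 + 7 + 6 + 11 = 37.
x: need Σw·x = 37·508 = 18796. Existing = 7·813 + 1·743 + 5·587 + 7·151 + 6·391 = 12772. Remainder 6024 / 11 ≈ 547.64.
y: need Σw·y = 37·914 = 33818. Existing = 7·357 + 1·323 + 5·950 + 7·1477 + 6·1511 = 26977. Remainder 6841 / 11 ≈ 621.91.

(548, 622)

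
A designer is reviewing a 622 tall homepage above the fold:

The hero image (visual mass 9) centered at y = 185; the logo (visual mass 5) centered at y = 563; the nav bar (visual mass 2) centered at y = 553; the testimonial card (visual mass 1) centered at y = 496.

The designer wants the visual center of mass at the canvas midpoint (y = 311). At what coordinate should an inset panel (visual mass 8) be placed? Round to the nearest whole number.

y ≈ 212

With the inset panel, Σw becomes 9 + 5 + 2 + 1 + 8 = 25.
y: need Σw·y = 25·311 = 7775. Existing = 9·185 + 5·563 + 2·553 + 1·496 = 6082. Remainder 1693 / 8 ≈ 211.62.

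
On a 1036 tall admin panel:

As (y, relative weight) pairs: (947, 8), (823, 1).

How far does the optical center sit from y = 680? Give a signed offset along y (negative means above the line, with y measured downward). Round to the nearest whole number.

≈ 253

Weights sum to 8 + 1 = 9.
Σw·y = 8·947 + 1·823 = 8399, so ȳ = 8399/9 ≈ 933.22.
Against y = 680, that's 933.22 − 680 = 253.22.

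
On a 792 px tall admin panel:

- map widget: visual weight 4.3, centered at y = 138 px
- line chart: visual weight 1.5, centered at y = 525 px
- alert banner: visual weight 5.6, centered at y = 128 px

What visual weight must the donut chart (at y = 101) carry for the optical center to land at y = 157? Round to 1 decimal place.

Existing Σw = 11.4 (4.3 + 1.5 + 5.6); existing moment 4.3·138 + 1.5·525 + 5.6·128 = 2097.7.
Balance at y = 157 requires (2097.7 + w·101) / (11.4 + w) = 157.
So w = (157·11.4 − 2097.7)/(101 − 157) = -307.9/-56 ≈ 5.50.

w ≈ 5.5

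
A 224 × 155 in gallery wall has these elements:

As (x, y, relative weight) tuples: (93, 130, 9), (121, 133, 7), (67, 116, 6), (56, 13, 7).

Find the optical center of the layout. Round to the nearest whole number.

Σw = 9 + 7 + 6 + 7 = 29.
x-moment: 9·93 + 7·121 + 6·67 + 7·56 = 2478; centroid 2478/29 ≈ 85.45.
y-moment: 9·130 + 7·133 + 6·116 + 7·13 = 2888; centroid 2888/29 ≈ 99.59.

(85, 100)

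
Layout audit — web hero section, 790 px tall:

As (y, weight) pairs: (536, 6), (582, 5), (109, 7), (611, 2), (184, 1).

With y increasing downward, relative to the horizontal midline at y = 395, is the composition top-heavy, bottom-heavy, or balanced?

balanced

Σw = 6 + 5 + 7 + 2 + 1 = 21.
Σw·y = 6·536 + 5·582 + 7·109 + 2·611 + 1·184 = 8295, so ȳ = 8295/21 ≈ 395.00.
That equals the midline 395 — balanced.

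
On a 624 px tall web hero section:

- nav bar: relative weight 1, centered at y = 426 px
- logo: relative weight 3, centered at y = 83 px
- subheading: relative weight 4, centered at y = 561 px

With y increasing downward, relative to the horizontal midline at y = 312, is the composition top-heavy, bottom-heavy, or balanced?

bottom-heavy

Total weight = 1 + 3 + 4 = 8.
Σw·y = 1·426 + 3·83 + 4·561 = 2919, so ȳ = 2919/8 ≈ 364.88.
364.9 lies below (larger y than) the midline 312, so the layout is bottom-heavy.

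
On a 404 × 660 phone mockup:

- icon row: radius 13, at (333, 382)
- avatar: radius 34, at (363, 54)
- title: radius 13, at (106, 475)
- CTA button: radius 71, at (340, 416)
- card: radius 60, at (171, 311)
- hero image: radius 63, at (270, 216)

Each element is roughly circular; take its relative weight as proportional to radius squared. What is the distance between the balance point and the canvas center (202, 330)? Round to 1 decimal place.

Weights ∝ r²: icon row 13² = 169, avatar 34² = 1156, title 13² = 169, CTA button 71² = 5041, card 60² = 3600, hero image 63² = 3969; Σw = 14104.
x: moment 3894989 / weight 14104 ≈ 276.16
Σw·y = 4281217; ȳ = 4281217/14104 ≈ 303.55.
Offset from (202, 330): Δx ≈ 74.16, Δy ≈ -26.45; distance = √(Δx² + Δy²) ≈ 78.74.

≈ 78.7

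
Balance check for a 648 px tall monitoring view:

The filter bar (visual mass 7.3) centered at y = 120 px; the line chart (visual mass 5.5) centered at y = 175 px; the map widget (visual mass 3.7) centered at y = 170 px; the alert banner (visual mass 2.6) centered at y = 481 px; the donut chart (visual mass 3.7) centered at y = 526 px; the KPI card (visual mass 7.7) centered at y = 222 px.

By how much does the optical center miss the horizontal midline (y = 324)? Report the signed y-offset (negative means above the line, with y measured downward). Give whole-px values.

Total weight = 7.3 + 5.5 + 3.7 + 2.6 + 3.7 + 7.7 = 30.5.
y-moment: 7.3·120 + 5.5·175 + 3.7·170 + 2.6·481 + 3.7·526 + 7.7·222 = 7373.7; centroid 7373.7/30.5 ≈ 241.76.
Against y = 324, that's 241.76 − 324 = -82.24.

≈ -82 px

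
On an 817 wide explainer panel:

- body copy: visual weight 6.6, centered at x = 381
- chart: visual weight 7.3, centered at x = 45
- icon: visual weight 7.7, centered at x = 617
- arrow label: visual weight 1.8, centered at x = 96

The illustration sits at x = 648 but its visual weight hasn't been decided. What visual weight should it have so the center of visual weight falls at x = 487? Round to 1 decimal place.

w ≈ 22.5

Known weights sum to 6.6 + 7.3 + 7.7 + 1.8 = 23.4; their moment is 6.6·381 + 7.3·45 + 7.7·617 + 1.8·96 = 7766.8.
For the centroid to hit 487: (7766.8 + w·648) / (23.4 + w) = 487.
Rearranging, w·(648 − 487) = 487·23.4 − 7766.8 = 3629.0, so w ≈ 3629.0/161 = 22.54.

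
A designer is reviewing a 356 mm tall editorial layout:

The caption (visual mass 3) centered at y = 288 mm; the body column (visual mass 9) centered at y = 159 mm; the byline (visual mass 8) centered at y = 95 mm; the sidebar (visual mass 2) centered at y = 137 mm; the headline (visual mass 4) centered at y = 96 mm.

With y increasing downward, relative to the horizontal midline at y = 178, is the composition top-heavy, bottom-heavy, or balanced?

top-heavy

Σw = 3 + 9 + 8 + 2 + 4 = 26.
y: (3·288 + 9·159 + 8·95 + 2·137 + 4·96) / 26 = 3713 / 26 ≈ 142.81
142.8 lies above (smaller y than) the midline 178, so the layout is top-heavy.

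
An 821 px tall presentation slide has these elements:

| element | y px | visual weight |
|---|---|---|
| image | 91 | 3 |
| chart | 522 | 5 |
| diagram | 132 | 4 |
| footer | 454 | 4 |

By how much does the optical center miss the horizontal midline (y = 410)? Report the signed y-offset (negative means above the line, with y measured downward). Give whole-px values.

≈ -83 px

Total weight = 3 + 5 + 4 + 4 = 16.
y-moment: 3·91 + 5·522 + 4·132 + 4·454 = 5227; centroid 5227/16 ≈ 326.69.
Against y = 410, that's 326.69 − 410 = -83.31.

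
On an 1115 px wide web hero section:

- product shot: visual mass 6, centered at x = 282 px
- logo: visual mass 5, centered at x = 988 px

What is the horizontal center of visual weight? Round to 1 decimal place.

Total weight = 6 + 5 = 11.
Σw·x = 6·282 + 5·988 = 6632, so x̄ = 6632/11 ≈ 602.91.

x ≈ 602.9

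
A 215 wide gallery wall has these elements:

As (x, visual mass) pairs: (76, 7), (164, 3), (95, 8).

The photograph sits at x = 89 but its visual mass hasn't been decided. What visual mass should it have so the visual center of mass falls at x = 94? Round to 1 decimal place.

w ≈ 18.4

Fixed elements: Σw = 7 + 3 + 8 = 18, Σw·x = 7·76 + 3·164 + 8·95 = 1784.
Set Σw·x/Σw = 94: (1784 + 89w) = 94·(18 + w).
So w = (94·18 − 1784)/(89 − 94) = -92/-5 ≈ 18.40.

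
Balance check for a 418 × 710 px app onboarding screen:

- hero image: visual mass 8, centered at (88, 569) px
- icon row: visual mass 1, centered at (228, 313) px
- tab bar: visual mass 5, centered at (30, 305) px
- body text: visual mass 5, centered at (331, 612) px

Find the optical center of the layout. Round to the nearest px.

Total weight = 8 + 1 + 5 + 5 = 19.
x: (8·88 + 1·228 + 5·30 + 5·331) / 19 = 2737 / 19 ≈ 144.05
y: (8·569 + 1·313 + 5·305 + 5·612) / 19 = 9450 / 19 ≈ 497.37

(144, 497)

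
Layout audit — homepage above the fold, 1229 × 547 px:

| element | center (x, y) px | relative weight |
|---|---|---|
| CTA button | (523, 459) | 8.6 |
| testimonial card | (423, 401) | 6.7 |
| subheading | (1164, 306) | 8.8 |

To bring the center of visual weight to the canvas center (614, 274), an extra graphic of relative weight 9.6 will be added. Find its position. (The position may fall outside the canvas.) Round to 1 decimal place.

After adding the extra graphic, total weight = 8.6 + 6.7 + 8.8 + 9.6 = 33.7.
x: target moment 33.7×614 = 20691.8; current 8.6·523 + 6.7·423 + 8.8·1164 = 17575.1; the extra graphic supplies 3116.7, so x = 3116.7/9.6 ≈ 324.66.
y: target moment 33.7×274 = 9233.8; current 8.6·459 + 6.7·401 + 8.8·306 = 9326.9; the extra graphic supplies -93.1, so y = -93.1/9.6 ≈ -9.70.

(324.7, -9.7)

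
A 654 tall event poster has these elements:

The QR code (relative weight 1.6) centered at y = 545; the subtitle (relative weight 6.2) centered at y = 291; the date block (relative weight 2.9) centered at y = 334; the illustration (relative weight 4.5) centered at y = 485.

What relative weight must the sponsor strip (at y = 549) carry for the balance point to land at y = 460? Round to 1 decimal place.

Known weights sum to 1.6 + 6.2 + 2.9 + 4.5 = 15.2; their moment is 1.6·545 + 6.2·291 + 2.9·334 + 4.5·485 = 5827.3.
For the centroid to hit 460: (5827.3 + w·549) / (15.2 + w) = 460.
So w = (460·15.2 − 5827.3)/(549 − 460) = 1164.7/89 ≈ 13.09.

w ≈ 13.1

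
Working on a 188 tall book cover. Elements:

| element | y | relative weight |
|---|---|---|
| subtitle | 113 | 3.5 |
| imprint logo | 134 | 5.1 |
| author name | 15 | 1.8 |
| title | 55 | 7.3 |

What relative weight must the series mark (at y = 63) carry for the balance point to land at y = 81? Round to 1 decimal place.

w ≈ 4.1

Fixed elements: Σw = 3.5 + 5.1 + 1.8 + 7.3 = 17.7, Σw·y = 3.5·113 + 5.1·134 + 1.8·15 + 7.3·55 = 1507.4.
Balance at y = 81 requires (1507.4 + w·63) / (17.7 + w) = 81.
So w = (81·17.7 − 1507.4)/(63 − 81) = -73.7/-18 ≈ 4.09.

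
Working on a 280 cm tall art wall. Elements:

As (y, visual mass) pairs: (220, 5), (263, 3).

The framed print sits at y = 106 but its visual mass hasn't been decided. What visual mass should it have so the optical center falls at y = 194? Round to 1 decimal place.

w ≈ 3.8

Fixed elements: Σw = 5 + 3 = 8, Σw·y = 5·220 + 3·263 = 1889.
Set Σw·y/Σw = 194: (1889 + 106w) = 194·(8 + w).
Rearranging, w·(106 − 194) = 194·8 − 1889 = -337, so w ≈ -337/-88 = 3.83.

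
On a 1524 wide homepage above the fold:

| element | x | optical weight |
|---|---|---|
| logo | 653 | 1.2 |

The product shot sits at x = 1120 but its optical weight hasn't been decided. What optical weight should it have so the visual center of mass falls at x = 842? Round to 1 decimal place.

w ≈ 0.8

Known: weight 1.2 with moment 1.2·653 = 783.6.
Balance at x = 842 requires (783.6 + w·1120) / (1.2 + w) = 842.
Rearranging, w·(1120 − 842) = 842·1.2 − 783.6 = 226.8, so w ≈ 226.8/278 = 0.82.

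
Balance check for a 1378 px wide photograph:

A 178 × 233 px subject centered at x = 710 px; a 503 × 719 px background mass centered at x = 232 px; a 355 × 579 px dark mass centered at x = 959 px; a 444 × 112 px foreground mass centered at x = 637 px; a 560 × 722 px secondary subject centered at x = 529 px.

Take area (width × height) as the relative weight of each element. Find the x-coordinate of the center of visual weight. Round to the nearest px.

Areas → weights: subject 178·233 = 41474, background mass 503·719 = 361657, dark mass 355·579 = 205545, foreground mass 444·112 = 49728, secondary subject 560·722 = 404320; Σw = 1062724.
Σw·x = 41474·710 + 361657·232 + 205545·959 + 49728·637 + 404320·529 = 556030635, so x̄ = 556030635/1062724 ≈ 523.21.

x ≈ 523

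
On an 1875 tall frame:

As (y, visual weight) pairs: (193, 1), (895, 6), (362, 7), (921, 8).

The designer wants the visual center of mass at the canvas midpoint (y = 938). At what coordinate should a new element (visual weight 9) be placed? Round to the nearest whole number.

y ≈ 1513

After adding the new element, total weight = 1 + 6 + 7 + 8 + 9 = 31.
Along y: (15465 + 9·y) / 31 = 938 (existing moment 1·193 + 6·895 + 7·362 + 8·921 = 15465) ⇒ y = (29078 − 15465) / 9 ≈ 1512.56.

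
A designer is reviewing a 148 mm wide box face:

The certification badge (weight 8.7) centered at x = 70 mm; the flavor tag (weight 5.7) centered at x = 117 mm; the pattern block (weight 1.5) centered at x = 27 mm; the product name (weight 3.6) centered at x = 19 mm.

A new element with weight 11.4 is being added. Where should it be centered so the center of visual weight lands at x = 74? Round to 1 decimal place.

After adding the new element, total weight = 8.7 + 5.7 + 1.5 + 3.6 + 11.4 = 30.9.
Along x: (1384.8 + 11.4·x) / 30.9 = 74 (existing moment 8.7·70 + 5.7·117 + 1.5·27 + 3.6·19 = 1384.8) ⇒ x = (2286.6 − 1384.8) / 11.4 ≈ 79.11.

x ≈ 79.1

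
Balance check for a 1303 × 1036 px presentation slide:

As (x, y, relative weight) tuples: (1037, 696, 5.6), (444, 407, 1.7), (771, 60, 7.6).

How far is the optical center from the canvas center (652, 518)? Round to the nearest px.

Total weight = 5.6 + 1.7 + 7.6 = 14.9.
x-moment: 5.6·1037 + 1.7·444 + 7.6·771 = 12421.6; centroid 12421.6/14.9 ≈ 833.66.
y-moment: 5.6·696 + 1.7·407 + 7.6·60 = 5045.5; centroid 5045.5/14.9 ≈ 338.62.
Offset from (652, 518): Δx ≈ 181.66, Δy ≈ -179.38; distance = √(Δx² + Δy²) ≈ 255.30.

≈ 255 px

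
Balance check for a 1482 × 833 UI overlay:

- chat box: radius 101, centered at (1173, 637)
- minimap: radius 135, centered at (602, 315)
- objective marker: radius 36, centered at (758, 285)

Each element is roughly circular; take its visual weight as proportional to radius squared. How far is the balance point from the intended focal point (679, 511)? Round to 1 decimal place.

≈ 152.8

Weights ∝ r²: chat box 101² = 10201, minimap 135² = 18225, objective marker 36² = 1296; Σw = 29722.
x-moment: 10201·1173 + 18225·602 + 1296·758 = 23919591; centroid 23919591/29722 ≈ 804.78.
y-moment: 10201·637 + 18225·315 + 1296·285 = 12608272; centroid 12608272/29722 ≈ 424.21.
From (679, 511): dx = 125.78, dy = -86.79, so the distance is √(dx²+dy²) ≈ 152.82.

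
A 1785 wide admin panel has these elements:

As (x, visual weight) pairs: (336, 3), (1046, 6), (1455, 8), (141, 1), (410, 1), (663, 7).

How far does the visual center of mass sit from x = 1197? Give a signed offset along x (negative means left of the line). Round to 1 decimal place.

≈ -269.5

Σw = 3 + 6 + 8 + 1 + 1 + 7 = 26.
Σw·x = 24116; x̄ = 24116/26 ≈ 927.54.
Offset from x = 1197: 927.54 − 1197 ≈ -269.46.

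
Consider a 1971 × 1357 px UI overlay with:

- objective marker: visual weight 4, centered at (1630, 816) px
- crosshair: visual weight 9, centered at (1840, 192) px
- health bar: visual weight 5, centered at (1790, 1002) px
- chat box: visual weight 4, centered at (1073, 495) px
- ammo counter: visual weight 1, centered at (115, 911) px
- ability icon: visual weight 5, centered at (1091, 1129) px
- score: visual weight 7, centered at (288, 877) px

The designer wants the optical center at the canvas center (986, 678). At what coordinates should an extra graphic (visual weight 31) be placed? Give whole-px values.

After adding the extra graphic, total weight = 4 + 9 + 5 + 4 + 1 + 5 + 7 + 31 = 66.
x: target moment 66×986 = 65076; current 4·1630 + 9·1840 + 5·1790 + 4·1073 + 1·115 + 5·1091 + 7·288 = 43908; the extra graphic supplies 21168, so x = 21168/31 ≈ 682.84.
y: target moment 66×678 = 44748; current 4·816 + 9·192 + 5·1002 + 4·495 + 1·911 + 5·1129 + 7·877 = 24677; the extra graphic supplies 20071, so y = 20071/31 ≈ 647.45.

(683, 647)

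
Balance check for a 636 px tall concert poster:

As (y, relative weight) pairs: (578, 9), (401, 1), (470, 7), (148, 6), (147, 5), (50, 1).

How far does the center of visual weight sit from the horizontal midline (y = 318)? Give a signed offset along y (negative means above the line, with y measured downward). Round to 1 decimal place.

Total weight = 9 + 1 + 7 + 6 + 5 + 1 = 29.
y: moment 10566 / weight 29 ≈ 364.34
Against y = 318, that's 364.34 − 318 = 46.34.

≈ 46.3 px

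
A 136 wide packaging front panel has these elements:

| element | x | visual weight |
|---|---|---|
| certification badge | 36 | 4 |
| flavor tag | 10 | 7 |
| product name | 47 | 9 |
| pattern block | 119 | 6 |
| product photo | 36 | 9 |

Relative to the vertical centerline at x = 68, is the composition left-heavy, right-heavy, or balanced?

left-heavy

Weights sum to 4 + 7 + 9 + 6 + 9 = 35.
x-moment: 4·36 + 7·10 + 9·47 + 6·119 + 9·36 = 1675; centroid 1675/35 ≈ 47.86.
47.9 vs midline 68 → left-heavy.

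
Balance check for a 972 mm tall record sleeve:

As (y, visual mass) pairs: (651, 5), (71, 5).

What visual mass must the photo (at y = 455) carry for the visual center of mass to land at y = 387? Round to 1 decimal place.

Known weights sum to 5 + 5 = 10; their moment is 5·651 + 5·71 = 3610.
Balance at y = 387 requires (3610 + w·455) / (10 + w) = 387.
So w = (387·10 − 3610)/(455 − 387) = 260/68 ≈ 3.82.

w ≈ 3.8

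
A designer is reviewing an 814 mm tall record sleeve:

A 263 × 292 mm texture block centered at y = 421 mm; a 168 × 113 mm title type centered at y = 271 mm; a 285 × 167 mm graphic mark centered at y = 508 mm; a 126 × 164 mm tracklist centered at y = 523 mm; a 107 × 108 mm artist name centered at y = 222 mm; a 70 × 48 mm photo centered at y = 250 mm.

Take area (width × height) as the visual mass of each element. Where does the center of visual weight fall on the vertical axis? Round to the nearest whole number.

Areas: texture block 263·292 = 76796, title type 168·113 = 18984, graphic mark 285·167 = 47595, tracklist 126·164 = 20664, artist name 107·108 = 11556, photo 70·48 = 3360. Total weight = 178955.
Σw·y = 76796·421 + 18984·271 + 47595·508 + 20664·523 + 11556·222 + 3360·250 = 75866744, so ȳ = 75866744/178955 ≈ 423.94.

y ≈ 424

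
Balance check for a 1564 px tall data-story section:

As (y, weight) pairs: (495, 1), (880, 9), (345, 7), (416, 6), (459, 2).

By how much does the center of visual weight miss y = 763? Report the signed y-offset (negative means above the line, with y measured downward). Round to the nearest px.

Total weight = 1 + 9 + 7 + 6 + 2 = 25.
y-moment: 1·495 + 9·880 + 7·345 + 6·416 + 2·459 = 14244; centroid 14244/25 ≈ 569.76.
Difference: 569.76 − 763 ≈ -193.24.

≈ -193 px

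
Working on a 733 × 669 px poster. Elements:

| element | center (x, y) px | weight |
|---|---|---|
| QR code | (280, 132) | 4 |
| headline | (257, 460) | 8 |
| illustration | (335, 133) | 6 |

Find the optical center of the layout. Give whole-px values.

Σw = 4 + 8 + 6 = 18.
x-moment: 4·280 + 8·257 + 6·335 = 5186; centroid 5186/18 ≈ 288.11.
y-moment: 4·132 + 8·460 + 6·133 = 5006; centroid 5006/18 ≈ 278.11.

(288, 278)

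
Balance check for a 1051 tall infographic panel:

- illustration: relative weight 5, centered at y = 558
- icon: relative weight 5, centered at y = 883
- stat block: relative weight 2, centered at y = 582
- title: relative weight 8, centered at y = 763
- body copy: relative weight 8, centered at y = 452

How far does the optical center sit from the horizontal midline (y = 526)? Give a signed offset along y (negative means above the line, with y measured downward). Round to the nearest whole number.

≈ 120

Σw = 5 + 5 + 2 + 8 + 8 = 28.
y-moment: 5·558 + 5·883 + 2·582 + 8·763 + 8·452 = 18089; centroid 18089/28 ≈ 646.04.
Against y = 526, that's 646.04 − 526 = 120.04.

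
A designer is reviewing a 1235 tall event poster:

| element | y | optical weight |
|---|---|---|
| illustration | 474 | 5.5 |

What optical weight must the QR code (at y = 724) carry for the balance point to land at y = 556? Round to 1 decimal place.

The single fixed element contributes weight 5.5, moment 5.5·474 = 2607.0.
For the centroid to hit 556: (2607.0 + w·724) / (5.5 + w) = 556.
Solving: w = (556·5.5 − 2607.0) / (724 − 556) = 451.0 / 168 ≈ 2.68.

w ≈ 2.7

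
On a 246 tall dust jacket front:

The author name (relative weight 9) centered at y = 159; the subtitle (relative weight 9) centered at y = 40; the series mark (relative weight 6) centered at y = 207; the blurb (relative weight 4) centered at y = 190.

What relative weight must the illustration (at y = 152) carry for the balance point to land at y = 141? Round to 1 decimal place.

Known weights sum to 9 + 9 + 6 + 4 = 28; their moment is 9·159 + 9·40 + 6·207 + 4·190 = 3793.
Set Σw·y/Σw = 141: (3793 + 152w) = 141·(28 + w).
Rearranging, w·(152 − 141) = 141·28 − 3793 = 155, so w ≈ 155/11 = 14.09.

w ≈ 14.1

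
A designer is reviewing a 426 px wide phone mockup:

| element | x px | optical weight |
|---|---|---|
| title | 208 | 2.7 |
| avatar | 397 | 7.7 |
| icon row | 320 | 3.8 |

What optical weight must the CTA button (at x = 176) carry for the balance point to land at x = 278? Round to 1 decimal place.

w ≈ 8.7

Fixed elements: Σw = 2.7 + 7.7 + 3.8 = 14.2, Σw·x = 2.7·208 + 7.7·397 + 3.8·320 = 4834.5.
Set Σw·x/Σw = 278: (4834.5 + 176w) = 278·(14.2 + w).
Rearranging, w·(176 − 278) = 278·14.2 − 4834.5 = -886.9, so w ≈ -886.9/-102 = 8.70.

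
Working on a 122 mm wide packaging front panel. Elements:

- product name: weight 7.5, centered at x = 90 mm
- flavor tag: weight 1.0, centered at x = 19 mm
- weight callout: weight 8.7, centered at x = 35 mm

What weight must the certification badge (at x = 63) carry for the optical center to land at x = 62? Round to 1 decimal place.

w ≈ 67.9

Existing Σw = 17.2 (7.5 + 1.0 + 8.7); existing moment 7.5·90 + 1.0·19 + 8.7·35 = 998.5.
Set Σw·x/Σw = 62: (998.5 + 63w) = 62·(17.2 + w).
Solving: w = (62·17.2 − 998.5) / (63 − 62) = 67.9 / 1 ≈ 67.90.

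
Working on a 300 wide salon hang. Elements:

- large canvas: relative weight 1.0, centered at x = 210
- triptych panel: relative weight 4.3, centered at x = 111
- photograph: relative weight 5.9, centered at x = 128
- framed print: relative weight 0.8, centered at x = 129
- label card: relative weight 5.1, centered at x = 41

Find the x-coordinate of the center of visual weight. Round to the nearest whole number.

x ≈ 103

Σw = 1.0 + 4.3 + 5.9 + 0.8 + 5.1 = 17.1.
x-moment: 1.0·210 + 4.3·111 + 5.9·128 + 0.8·129 + 5.1·41 = 1754.8; centroid 1754.8/17.1 ≈ 102.62.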